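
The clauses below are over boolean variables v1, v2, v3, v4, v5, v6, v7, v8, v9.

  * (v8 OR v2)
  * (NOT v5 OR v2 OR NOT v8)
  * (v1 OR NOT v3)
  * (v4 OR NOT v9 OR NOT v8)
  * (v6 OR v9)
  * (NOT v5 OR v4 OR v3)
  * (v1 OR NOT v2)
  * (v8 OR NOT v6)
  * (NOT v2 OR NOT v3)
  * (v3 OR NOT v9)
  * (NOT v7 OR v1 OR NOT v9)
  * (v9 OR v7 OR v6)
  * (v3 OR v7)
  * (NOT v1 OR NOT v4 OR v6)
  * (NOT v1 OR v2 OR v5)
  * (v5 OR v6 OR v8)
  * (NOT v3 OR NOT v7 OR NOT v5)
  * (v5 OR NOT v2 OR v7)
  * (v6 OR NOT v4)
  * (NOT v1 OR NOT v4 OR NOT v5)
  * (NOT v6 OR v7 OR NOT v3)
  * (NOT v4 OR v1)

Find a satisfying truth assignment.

v1=T  v2=T  v3=F  v4=F  v5=F  v6=T  v7=T  v8=T  v9=F

Check each clause:
  1. (v2 OR v8) — v8 is true.
  2. (NOT v5 OR v2 OR NOT v8) — v2 is true.
  3. (v1 OR NOT v3) — v1 is true.
  4. (v4 OR NOT v8 OR NOT v9) — NOT v9 is true.
  5. (v9 OR v6) — v6 is true.
  6. (v3 OR v4 OR NOT v5) — NOT v5 is true.
  7. (NOT v2 OR v1) — v1 is true.
  8. (NOT v6 OR v8) — v8 is true.
  9. (NOT v2 OR NOT v3) — NOT v3 is true.
  10. (v3 OR NOT v9) — NOT v9 is true.
  11. (NOT v9 OR NOT v7 OR v1) — v1 is true.
  12. (v7 OR v9 OR v6) — v6 is true.
  13. (v7 OR v3) — v7 is true.
  14. (NOT v1 OR NOT v4 OR v6) — NOT v4 is true.
  15. (NOT v1 OR v5 OR v2) — v2 is true.
  16. (v5 OR v8 OR v6) — v8 is true.
  17. (NOT v5 OR NOT v7 OR NOT v3) — NOT v5 is true.
  18. (v7 OR v5 OR NOT v2) — v7 is true.
  19. (NOT v4 OR v6) — NOT v4 is true.
  20. (NOT v5 OR NOT v1 OR NOT v4) — NOT v5 is true.
  21. (v7 OR NOT v6 OR NOT v3) — NOT v3 is true.
  22. (v1 OR NOT v4) — v1 is true.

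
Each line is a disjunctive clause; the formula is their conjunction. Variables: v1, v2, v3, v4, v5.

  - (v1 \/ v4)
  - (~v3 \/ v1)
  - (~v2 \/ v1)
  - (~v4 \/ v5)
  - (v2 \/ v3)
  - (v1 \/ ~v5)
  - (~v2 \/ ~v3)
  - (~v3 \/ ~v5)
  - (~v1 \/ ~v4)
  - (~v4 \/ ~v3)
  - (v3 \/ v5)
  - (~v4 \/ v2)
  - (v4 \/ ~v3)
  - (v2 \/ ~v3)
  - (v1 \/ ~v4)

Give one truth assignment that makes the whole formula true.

v1=1  v2=1  v3=0  v4=0  v5=1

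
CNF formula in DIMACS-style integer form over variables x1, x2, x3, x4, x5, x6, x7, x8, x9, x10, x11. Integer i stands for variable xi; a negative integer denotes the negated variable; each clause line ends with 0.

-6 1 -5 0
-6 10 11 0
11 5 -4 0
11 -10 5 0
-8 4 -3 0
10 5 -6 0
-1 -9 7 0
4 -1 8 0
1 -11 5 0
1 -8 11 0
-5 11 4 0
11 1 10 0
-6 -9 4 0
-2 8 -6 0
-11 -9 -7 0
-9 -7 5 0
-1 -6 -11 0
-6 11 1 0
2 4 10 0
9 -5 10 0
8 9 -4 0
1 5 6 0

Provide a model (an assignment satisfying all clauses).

x1 = True  x2 = True  x3 = False  x4 = True  x5 = True  x6 = False  x7 = False  x8 = True  x9 = False  x10 = True  x11 = True

Check each clause:
  1. (!x5 || !x6 || x1) — x1 is true.
  2. (x11 || !x6 || x10) — x11 is true.
  3. (!x4 || x11 || x5) — x11 is true.
  4. (x5 || x11 || !x10) — x11 is true.
  5. (!x8 || !x3 || x4) — x4 is true.
  6. (x5 || x10 || !x6) — x10 is true.
  7. (!x9 || !x1 || x7) — !x9 is true.
  8. (x4 || x8 || !x1) — x8 is true.
  9. (x5 || !x11 || x1) — x1 is true.
  10. (!x8 || x11 || x1) — x1 is true.
  11. (!x5 || x4 || x11) — x11 is true.
  12. (x10 || x1 || x11) — x1 is true.
  13. (x4 || !x6 || !x9) — !x6 is true.
  14. (!x2 || x8 || !x6) — x8 is true.
  15. (!x9 || !x11 || !x7) — !x7 is true.
  16. (!x7 || x5 || !x9) — !x7 is true.
  17. (!x6 || !x11 || !x1) — !x6 is true.
  18. (x1 || x11 || !x6) — x1 is true.
  19. (x4 || x2 || x10) — x2 is true.
  20. (x10 || x9 || !x5) — x10 is true.
  21. (!x4 || x9 || x8) — x8 is true.
  22. (x5 || x1 || x6) — x1 is true.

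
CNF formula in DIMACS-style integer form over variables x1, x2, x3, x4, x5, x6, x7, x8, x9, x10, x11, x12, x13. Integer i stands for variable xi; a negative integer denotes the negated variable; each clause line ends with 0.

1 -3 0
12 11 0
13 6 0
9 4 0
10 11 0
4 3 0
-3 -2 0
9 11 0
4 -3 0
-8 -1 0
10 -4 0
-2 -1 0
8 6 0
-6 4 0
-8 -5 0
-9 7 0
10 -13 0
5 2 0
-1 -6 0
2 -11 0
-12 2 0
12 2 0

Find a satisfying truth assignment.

x1=False, x2=True, x3=False, x4=True, x5=False, x6=True, x7=True, x8=True, x9=True, x10=True, x11=False, x12=True, x13=True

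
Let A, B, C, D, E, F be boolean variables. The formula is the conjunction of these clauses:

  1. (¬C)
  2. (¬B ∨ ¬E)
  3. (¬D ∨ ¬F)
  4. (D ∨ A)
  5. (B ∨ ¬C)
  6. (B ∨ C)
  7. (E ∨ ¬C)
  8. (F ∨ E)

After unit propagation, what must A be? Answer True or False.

Unit clause (¬C) sets C = False.
(B ∨ C): since C = False, the clause reduces to (B). B = True.
(¬B ∨ ¬E) with B = True leaves only ¬E, so E = False.
In (E ∨ F), E is now false; F must hold, so F = True.
(¬F ∨ ¬D): since F = True, the clause reduces to (¬D). D = False.
From (A ∨ D) and D = False: A = True.

True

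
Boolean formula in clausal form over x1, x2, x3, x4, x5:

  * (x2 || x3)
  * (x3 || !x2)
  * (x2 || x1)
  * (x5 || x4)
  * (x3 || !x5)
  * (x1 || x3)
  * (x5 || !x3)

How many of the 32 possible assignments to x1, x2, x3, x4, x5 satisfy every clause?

6

The models are:
  x1=F x2=T x3=T x4=F x5=T
  x1=F x2=T x3=T x4=T x5=T
  x1=T x2=F x3=T x4=F x5=T
  x1=T x2=F x3=T x4=T x5=T
  x1=T x2=T x3=T x4=F x5=T
  x1=T x2=T x3=T x4=T x5=T
That's 6 in total.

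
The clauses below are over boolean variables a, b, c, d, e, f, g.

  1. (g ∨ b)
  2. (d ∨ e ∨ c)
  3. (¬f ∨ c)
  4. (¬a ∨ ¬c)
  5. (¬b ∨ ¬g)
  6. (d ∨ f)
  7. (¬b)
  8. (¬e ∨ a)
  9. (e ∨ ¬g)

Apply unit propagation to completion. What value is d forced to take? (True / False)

True

Unit clause (¬b) sets b = False.
In (g ∨ b), b is now false; g must hold, so g = True.
(¬g ∨ e): since g = True, the clause reduces to (e). e = True.
(¬e ∨ a): since e = True, the clause reduces to (a). a = True.
(¬a ∨ ¬c) with a = True leaves only ¬c, so c = False.
In (c ∨ ¬f), c is now false; ¬f must hold, so f = False.
From (d ∨ f) and f = False: d = True.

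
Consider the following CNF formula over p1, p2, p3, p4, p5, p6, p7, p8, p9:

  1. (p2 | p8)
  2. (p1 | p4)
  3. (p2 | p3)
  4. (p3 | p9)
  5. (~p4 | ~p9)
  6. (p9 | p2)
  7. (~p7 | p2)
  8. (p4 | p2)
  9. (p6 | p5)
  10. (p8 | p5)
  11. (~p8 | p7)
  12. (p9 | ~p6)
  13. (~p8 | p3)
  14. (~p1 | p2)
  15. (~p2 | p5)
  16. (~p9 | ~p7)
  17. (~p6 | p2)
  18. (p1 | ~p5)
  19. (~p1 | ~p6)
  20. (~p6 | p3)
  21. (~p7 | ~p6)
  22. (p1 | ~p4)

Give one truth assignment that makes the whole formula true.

p1=T, p2=T, p3=T, p4=T, p5=T, p6=F, p7=F, p8=F, p9=F

Check each clause:
  1. (p2 | p8) — p2 is true.
  2. (p1 | p4) — p1 is true.
  3. (p2 | p3) — p2 is true.
  4. (p3 | p9) — p3 is true.
  5. (~p4 | ~p9) — ~p9 is true.
  6. (p2 | p9) — p2 is true.
  7. (~p7 | p2) — ~p7 is true.
  8. (p4 | p2) — p2 is true.
  9. (p5 | p6) — p5 is true.
  10. (p8 | p5) — p5 is true.
  11. (p7 | ~p8) — ~p8 is true.
  12. (~p6 | p9) — ~p6 is true.
  13. (p3 | ~p8) — ~p8 is true.
  14. (p2 | ~p1) — p2 is true.
  15. (~p2 | p5) — p5 is true.
  16. (~p9 | ~p7) — ~p7 is true.
  17. (p2 | ~p6) — ~p6 is true.
  18. (p1 | ~p5) — p1 is true.
  19. (~p6 | ~p1) — ~p6 is true.
  20. (p3 | ~p6) — ~p6 is true.
  21. (~p7 | ~p6) — ~p7 is true.
  22. (~p4 | p1) — p1 is true.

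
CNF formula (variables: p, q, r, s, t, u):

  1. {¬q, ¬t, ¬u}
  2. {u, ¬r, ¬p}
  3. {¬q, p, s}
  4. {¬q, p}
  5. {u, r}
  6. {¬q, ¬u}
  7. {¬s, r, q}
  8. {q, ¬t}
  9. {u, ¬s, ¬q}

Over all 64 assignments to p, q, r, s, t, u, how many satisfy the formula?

8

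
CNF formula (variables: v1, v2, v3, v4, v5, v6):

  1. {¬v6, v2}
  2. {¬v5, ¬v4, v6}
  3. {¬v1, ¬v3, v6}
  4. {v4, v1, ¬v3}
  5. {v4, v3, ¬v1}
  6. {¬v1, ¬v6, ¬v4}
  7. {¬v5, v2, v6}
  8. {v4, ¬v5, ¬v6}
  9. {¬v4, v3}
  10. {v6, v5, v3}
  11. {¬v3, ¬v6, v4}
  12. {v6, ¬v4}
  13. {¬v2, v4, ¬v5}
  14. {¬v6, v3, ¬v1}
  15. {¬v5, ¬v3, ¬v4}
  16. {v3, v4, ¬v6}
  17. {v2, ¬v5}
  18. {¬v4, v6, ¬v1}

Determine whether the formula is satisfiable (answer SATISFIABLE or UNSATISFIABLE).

Try v1 = False.
Set v2 = True and propagate.
The remaining clauses are satisfied by v3 = True, v4 = True, v5 = False, v6 = True.
So v1=F  v2=T  v3=T  v4=T  v5=F  v6=T is a satisfying assignment.

SATISFIABLE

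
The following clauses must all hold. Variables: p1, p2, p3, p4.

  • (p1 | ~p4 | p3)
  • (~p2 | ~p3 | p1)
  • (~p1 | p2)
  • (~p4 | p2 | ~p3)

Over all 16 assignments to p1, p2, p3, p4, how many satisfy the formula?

7

The models are:
  p1=0 p2=0 p3=0 p4=0
  p1=0 p2=0 p3=1 p4=0
  p1=0 p2=1 p3=0 p4=0
  p1=1 p2=1 p3=0 p4=0
  p1=1 p2=1 p3=0 p4=1
  p1=1 p2=1 p3=1 p4=0
  p1=1 p2=1 p3=1 p4=1
That's 7 in total.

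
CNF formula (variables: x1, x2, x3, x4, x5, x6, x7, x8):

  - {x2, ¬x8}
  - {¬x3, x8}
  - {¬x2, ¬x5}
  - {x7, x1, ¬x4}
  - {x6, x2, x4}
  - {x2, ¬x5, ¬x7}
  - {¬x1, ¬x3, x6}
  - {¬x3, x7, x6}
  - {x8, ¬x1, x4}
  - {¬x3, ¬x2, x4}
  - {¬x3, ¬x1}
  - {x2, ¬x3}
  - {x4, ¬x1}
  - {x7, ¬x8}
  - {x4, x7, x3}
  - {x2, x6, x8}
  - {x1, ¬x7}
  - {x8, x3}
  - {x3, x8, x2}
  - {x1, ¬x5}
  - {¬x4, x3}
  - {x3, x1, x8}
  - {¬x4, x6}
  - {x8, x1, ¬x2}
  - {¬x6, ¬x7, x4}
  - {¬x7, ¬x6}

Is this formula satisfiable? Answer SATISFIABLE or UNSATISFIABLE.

UNSATISFIABLE

x3 = True:
  propagation gives x8=True, x2=True, x5=False, x4=True; an empty clause results — contradiction.
x3 = False:
  propagation gives x8=True, x2=True, x5=False, x7=True; an empty clause results — contradiction.
Every branch closes, so no satisfying assignment exists.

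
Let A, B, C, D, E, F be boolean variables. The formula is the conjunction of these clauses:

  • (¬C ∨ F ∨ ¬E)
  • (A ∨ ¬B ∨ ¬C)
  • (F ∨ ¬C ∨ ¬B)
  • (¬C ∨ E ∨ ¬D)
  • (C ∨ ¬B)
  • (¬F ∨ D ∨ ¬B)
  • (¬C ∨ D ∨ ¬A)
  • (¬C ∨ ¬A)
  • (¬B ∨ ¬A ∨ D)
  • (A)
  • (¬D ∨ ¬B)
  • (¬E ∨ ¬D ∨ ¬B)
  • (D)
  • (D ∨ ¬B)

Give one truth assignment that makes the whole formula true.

A=T  B=F  C=F  D=T  E=T  F=T

Check each clause:
  1. (¬E ∨ ¬C ∨ F) — ¬C is true.
  2. (A ∨ ¬B ∨ ¬C) — A is true.
  3. (¬B ∨ ¬C ∨ F) — ¬C is true.
  4. (¬D ∨ ¬C ∨ E) — ¬C is true.
  5. (C ∨ ¬B) — ¬B is true.
  6. (D ∨ ¬F ∨ ¬B) — D is true.
  7. (¬C ∨ ¬A ∨ D) — D is true.
  8. (¬A ∨ ¬C) — ¬C is true.
  9. (¬B ∨ ¬A ∨ D) — D is true.
  10. (A) — A is true.
  11. (¬D ∨ ¬B) — ¬B is true.
  12. (¬E ∨ ¬D ∨ ¬B) — ¬B is true.
  13. (D) — D is true.
  14. (D ∨ ¬B) — D is true.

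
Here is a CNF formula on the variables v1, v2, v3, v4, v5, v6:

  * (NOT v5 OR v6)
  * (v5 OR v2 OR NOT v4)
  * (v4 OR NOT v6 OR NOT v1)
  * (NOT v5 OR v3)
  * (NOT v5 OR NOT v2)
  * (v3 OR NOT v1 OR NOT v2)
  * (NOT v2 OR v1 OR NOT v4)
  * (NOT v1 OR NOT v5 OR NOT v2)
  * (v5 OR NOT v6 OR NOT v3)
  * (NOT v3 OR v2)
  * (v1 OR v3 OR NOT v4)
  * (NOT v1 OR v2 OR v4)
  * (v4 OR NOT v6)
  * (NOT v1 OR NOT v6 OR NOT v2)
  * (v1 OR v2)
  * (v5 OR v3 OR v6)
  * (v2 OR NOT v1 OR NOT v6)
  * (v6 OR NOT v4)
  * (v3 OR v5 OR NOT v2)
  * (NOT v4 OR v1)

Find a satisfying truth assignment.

Branch on v1: take v1 = True.
For the remaining variables, v2 = True, v3 = True, v4 = False, v5 = False, v6 = False works.
Every clause has at least one true literal under this assignment.

v1=True  v2=True  v3=True  v4=False  v5=False  v6=False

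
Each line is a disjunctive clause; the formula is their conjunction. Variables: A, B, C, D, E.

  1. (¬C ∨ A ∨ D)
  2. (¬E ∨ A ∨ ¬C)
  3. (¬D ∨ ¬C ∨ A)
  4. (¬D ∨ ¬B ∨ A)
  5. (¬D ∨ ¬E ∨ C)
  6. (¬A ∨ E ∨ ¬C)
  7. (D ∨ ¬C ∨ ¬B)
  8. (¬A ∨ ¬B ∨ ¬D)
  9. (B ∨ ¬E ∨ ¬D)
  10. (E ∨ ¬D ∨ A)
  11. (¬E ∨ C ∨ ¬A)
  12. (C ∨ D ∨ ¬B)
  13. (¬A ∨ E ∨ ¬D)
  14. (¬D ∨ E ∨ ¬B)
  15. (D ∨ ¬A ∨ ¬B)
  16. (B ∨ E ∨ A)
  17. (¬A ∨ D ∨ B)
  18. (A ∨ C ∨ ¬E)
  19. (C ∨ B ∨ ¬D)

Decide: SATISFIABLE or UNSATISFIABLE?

UNSATISFIABLE

D = True:
  A = True:
    propagation gives B=False, E=False; an empty clause results — contradiction.
  A = False:
    propagation gives C=False, B=False; an empty clause results — contradiction.
D = False:
  A = True:
    propagation gives B=False; an empty clause results — contradiction.
  A = False:
    propagation gives C=False, B=False, E=True; an empty clause results — contradiction.
Every branch closes, so no satisfying assignment exists.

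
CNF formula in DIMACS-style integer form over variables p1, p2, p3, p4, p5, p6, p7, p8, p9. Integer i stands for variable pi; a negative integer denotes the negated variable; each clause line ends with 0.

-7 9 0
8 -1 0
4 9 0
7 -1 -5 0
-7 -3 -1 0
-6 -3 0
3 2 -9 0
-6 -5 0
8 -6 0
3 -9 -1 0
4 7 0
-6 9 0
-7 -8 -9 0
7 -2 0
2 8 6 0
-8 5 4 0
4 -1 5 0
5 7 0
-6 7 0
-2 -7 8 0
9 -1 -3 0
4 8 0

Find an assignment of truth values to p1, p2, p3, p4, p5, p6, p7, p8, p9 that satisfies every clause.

p1 = 0, p2 = 0, p3 = 1, p4 = 1, p5 = 1, p6 = 0, p7 = 0, p8 = 1, p9 = 0

p1 occurs only negated in the remaining clauses — set p1 = False.
Pure literal: p4 appears only positively; assign p4 = True.
Try p2 = False.
Try p3 = True.
  then p6 is forced to False.
  then p8 is forced to True.
Branch on p5: take p5 = True.
For the remaining variables, p7 = False, p9 = False works.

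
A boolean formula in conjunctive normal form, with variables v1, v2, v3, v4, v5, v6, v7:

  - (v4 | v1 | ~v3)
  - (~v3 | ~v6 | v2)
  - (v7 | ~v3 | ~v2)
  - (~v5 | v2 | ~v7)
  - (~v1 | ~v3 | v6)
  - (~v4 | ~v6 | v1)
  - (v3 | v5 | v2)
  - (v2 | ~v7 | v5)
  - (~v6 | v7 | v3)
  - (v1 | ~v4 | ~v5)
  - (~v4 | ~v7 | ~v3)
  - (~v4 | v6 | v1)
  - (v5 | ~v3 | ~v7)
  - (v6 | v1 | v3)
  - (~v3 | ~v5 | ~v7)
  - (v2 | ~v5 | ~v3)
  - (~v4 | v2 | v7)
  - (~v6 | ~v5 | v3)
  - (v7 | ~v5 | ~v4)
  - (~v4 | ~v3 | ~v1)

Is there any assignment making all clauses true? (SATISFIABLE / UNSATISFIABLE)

Set v1 = True and propagate.
Try v2 = True.
The remaining clauses are satisfied by v3 = False, v4 = False, v5 = False, v6 = False, v7 = True.
Every clause has at least one true literal under this assignment.
So v1=T, v2=T, v3=F, v4=F, v5=F, v6=F, v7=T is a satisfying assignment.

SATISFIABLE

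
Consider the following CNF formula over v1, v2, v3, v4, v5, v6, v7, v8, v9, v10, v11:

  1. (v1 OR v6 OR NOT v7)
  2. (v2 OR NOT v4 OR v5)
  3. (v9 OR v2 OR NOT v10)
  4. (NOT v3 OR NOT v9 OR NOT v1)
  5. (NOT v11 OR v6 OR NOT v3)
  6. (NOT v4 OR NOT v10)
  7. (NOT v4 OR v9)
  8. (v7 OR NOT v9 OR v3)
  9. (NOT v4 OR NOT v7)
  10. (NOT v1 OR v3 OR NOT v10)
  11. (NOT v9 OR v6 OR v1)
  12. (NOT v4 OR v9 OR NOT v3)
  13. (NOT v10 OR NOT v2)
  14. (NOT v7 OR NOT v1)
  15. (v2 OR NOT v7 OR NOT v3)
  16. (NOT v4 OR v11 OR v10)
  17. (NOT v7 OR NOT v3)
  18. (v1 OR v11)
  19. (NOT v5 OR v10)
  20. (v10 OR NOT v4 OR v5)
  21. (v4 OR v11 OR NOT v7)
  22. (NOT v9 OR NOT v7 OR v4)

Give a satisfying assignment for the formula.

v1=F, v2=T, v3=T, v4=F, v5=F, v6=T, v7=F, v8=T, v9=T, v10=F, v11=T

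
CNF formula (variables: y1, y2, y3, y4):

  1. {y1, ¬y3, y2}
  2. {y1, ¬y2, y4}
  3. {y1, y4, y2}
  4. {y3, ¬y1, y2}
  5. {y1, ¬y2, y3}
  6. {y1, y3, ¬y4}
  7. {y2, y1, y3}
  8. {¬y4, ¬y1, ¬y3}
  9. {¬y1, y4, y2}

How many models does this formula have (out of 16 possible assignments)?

Satisfying assignments:
  y1=F y2=T y3=T y4=T
  y1=T y2=T y3=F y4=F
  y1=T y2=T y3=F y4=T
  y1=T y2=T y3=T y4=F
That's 4 in total.

4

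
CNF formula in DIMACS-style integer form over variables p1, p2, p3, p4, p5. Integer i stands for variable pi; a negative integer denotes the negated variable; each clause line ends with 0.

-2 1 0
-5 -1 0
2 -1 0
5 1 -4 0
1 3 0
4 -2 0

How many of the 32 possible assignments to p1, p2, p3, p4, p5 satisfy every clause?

5

The models are:
  p1=F p2=F p3=T p4=F p5=F
  p1=F p2=F p3=T p4=F p5=T
  p1=F p2=F p3=T p4=T p5=T
  p1=T p2=T p3=F p4=T p5=F
  p1=T p2=T p3=T p4=T p5=F
Count: 5.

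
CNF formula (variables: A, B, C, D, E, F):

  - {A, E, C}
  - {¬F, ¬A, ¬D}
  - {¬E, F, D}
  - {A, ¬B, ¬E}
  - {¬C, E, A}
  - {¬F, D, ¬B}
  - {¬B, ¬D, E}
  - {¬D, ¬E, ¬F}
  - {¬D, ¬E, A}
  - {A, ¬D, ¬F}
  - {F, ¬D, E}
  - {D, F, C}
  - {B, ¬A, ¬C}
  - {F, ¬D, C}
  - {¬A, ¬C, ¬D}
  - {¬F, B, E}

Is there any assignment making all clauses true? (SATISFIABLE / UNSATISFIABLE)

SATISFIABLE

Set A = True and propagate.
The remaining clauses are satisfied by B = True, C = True, D = False, E = False, F = False.
Every clause has at least one true literal under this assignment.
So A=True, B=True, C=True, D=False, E=False, F=False is a satisfying assignment.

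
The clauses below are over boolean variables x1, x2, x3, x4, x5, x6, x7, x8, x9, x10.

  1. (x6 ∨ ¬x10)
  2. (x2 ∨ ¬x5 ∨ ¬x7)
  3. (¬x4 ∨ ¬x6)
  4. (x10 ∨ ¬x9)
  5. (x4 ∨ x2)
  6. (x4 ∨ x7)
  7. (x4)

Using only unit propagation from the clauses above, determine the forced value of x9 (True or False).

Unit clause (x4) sets x4 = True.
(¬x4 ∨ ¬x6) with x4 = True leaves only ¬x6, so x6 = False.
(x6 ∨ ¬x10): since x6 = False, the clause reduces to (¬x10). x10 = False.
(¬x9 ∨ x10) with x10 = False leaves only ¬x9, so x9 = False.

False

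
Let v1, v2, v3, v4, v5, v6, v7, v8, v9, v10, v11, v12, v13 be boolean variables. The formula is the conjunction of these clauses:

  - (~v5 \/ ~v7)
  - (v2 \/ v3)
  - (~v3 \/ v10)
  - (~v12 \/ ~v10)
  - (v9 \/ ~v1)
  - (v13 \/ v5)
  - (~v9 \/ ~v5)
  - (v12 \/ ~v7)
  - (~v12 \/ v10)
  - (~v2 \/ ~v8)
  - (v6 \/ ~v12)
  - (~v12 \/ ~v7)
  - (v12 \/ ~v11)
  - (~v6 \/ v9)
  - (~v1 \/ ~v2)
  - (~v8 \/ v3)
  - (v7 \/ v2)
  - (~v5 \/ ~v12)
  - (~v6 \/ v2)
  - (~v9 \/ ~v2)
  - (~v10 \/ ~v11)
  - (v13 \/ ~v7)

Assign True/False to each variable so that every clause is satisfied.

v1=F, v2=T, v3=F, v4=T, v5=T, v6=F, v7=F, v8=F, v9=F, v10=F, v11=F, v12=F, v13=F

v1 occurs only negated in the remaining clauses — set v1 = False.
Pure literal: v8 appears only negated; assign v8 = False.
Set v2 = True and propagate.
  then v9 is forced to False.
  then v6 is forced to False.
  then v12 is forced to False.
  then v7 is forced to False.
  then v11 is forced to False.
Try v3 = False.
For the remaining variables, v4 = True, v5 = True, v10 = False, v13 = False works.
Every clause has at least one true literal under this assignment.
Check each clause:
  1. (~v5 \/ ~v7) — ~v7 is true.
  2. (v3 \/ v2) — v2 is true.
  3. (~v3 \/ v10) — ~v3 is true.
  4. (~v10 \/ ~v12) — ~v12 is true.
  5. (v9 \/ ~v1) — ~v1 is true.
  6. (v5 \/ v13) — v5 is true.
  7. (~v5 \/ ~v9) — ~v9 is true.
  8. (v12 \/ ~v7) — ~v7 is true.
  9. (v10 \/ ~v12) — ~v12 is true.
  10. (~v2 \/ ~v8) — ~v8 is true.
  11. (~v12 \/ v6) — ~v12 is true.
  12. (~v7 \/ ~v12) — ~v7 is true.
  13. (v12 \/ ~v11) — ~v11 is true.
  14. (v9 \/ ~v6) — ~v6 is true.
  15. (~v1 \/ ~v2) — ~v1 is true.
  16. (~v8 \/ v3) — ~v8 is true.
  17. (v7 \/ v2) — v2 is true.
  18. (~v5 \/ ~v12) — ~v12 is true.
  19. (~v6 \/ v2) — v2 is true.
  20. (~v2 \/ ~v9) — ~v9 is true.
  21. (~v11 \/ ~v10) — ~v11 is true.
  22. (~v7 \/ v13) — ~v7 is true.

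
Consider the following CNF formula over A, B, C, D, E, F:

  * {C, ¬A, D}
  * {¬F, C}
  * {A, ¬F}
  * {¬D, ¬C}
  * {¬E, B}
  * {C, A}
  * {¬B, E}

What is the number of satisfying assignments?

8

The models are:
  A=F B=F C=T D=F E=F F=F
  A=F B=T C=T D=F E=T F=F
  A=T B=F C=F D=T E=F F=F
  A=T B=F C=T D=F E=F F=F
  A=T B=F C=T D=F E=F F=T
  A=T B=T C=F D=T E=T F=F
  A=T B=T C=T D=F E=T F=F
  A=T B=T C=T D=F E=T F=T
Count: 8.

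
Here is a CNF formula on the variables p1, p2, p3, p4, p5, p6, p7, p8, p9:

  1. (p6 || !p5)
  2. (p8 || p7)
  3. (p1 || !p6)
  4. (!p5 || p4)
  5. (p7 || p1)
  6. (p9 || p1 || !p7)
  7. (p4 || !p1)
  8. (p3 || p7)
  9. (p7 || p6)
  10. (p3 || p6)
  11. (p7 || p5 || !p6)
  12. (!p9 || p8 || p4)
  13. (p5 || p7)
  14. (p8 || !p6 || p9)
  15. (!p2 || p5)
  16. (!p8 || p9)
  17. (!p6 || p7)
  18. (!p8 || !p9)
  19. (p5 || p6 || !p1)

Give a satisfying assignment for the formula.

p1 = True  p2 = True  p3 = False  p4 = True  p5 = True  p6 = True  p7 = True  p8 = False  p9 = True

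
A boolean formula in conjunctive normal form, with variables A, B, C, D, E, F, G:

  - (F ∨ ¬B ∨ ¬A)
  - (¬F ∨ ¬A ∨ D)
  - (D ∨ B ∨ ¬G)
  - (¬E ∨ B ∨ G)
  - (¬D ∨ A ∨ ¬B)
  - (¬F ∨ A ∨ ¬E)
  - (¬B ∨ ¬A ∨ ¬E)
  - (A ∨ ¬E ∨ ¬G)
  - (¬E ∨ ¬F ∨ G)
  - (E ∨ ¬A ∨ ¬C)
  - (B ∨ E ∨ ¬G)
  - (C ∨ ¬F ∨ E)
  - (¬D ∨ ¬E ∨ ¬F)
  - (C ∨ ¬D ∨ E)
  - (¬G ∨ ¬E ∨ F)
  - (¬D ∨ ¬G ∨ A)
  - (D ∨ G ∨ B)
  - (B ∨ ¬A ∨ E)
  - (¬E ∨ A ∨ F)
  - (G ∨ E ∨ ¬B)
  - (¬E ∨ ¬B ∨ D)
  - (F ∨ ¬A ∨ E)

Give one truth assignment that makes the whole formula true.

Branch on A: take A = False.
Set B = False and propagate.
Branch on C: take C = True.
For the remaining variables, D = True, E = False, F = True, G = False works.
Every clause has at least one true literal under this assignment.

A = False, B = False, C = True, D = True, E = False, F = True, G = False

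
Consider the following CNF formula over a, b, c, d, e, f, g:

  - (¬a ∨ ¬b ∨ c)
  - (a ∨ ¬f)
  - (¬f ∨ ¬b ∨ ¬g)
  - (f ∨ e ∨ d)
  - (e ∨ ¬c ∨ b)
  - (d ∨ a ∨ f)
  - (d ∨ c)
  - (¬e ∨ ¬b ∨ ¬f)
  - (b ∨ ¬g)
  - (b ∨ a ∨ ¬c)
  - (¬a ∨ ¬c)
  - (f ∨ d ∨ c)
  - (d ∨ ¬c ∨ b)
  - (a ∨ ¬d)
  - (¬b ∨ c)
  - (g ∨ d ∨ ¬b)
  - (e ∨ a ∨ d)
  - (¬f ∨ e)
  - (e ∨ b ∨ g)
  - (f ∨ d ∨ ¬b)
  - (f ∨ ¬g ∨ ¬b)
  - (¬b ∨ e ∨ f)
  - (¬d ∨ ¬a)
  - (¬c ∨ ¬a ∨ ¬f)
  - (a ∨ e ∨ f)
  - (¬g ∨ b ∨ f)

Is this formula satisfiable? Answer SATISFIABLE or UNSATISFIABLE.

b = True:
  propagation gives c=True, a=False, f=False, d=True; an empty clause results — contradiction.
b = False:
  a = True:
    propagation gives c=False, d=True; an empty clause results — contradiction.
  a = False:
    propagation gives f=False, d=True; an empty clause results — contradiction.
Every branch closes, so no satisfying assignment exists.

UNSATISFIABLE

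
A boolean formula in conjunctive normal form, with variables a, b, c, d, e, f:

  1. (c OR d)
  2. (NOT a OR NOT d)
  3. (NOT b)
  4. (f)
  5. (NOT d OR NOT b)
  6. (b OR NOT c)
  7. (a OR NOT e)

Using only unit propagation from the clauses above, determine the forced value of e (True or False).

False

Unit clause (NOT b) sets b = False.
(f) is a unit clause: f = True.
In (NOT c OR b), b is now false; NOT c must hold, so c = False.
(d OR c): since c = False, the clause reduces to (d). d = True.
In (NOT a OR NOT d), NOT d is now false; NOT a must hold, so a = False.
From (NOT e OR a) and a = False: e = False.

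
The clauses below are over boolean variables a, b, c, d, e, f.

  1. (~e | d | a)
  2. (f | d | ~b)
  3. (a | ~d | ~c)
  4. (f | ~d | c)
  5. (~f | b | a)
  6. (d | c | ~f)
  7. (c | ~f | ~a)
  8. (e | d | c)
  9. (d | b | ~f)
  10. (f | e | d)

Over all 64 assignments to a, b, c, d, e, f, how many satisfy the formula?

Case analysis on d and f:
  d=1, f=1: e free; 3 ways for (a,b,c) × 2^1 = 6.
  d=1, f=0: remaining (a,b,c,e) ∈ {(1,0,1,0); (1,0,1,1); (1,1,1,0); (1,1,1,1)} — 4.
  d=0, f=1: remaining (a,b,c,e) ∈ {(0,1,1,0); (1,1,1,0); (1,1,1,1)} — 3.
  d=0, f=0: remaining (a,b,c,e) ∈ {(1,0,0,1); (1,0,1,1)} — 2.
Total: 6 + 4 + 3 + 2 = 15.

15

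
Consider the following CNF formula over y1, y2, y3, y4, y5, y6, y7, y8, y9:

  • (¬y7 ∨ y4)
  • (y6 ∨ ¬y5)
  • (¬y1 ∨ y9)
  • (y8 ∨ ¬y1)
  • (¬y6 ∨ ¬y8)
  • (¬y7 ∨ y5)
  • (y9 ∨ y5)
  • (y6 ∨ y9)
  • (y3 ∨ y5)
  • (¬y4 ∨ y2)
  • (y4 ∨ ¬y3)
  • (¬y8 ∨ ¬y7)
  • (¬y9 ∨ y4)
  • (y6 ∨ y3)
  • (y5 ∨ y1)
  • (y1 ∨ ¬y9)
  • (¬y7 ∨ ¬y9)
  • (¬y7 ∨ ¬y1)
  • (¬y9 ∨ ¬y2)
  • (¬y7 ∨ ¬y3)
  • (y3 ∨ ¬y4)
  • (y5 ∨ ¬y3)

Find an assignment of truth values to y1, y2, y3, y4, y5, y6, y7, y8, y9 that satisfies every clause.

y1=0, y2=1, y3=0, y4=0, y5=1, y6=1, y7=0, y8=0, y9=0

Check each clause:
  1. (¬y7 ∨ y4) — ¬y7 is true.
  2. (y6 ∨ ¬y5) — y6 is true.
  3. (y9 ∨ ¬y1) — ¬y1 is true.
  4. (y8 ∨ ¬y1) — ¬y1 is true.
  5. (¬y6 ∨ ¬y8) — ¬y8 is true.
  6. (¬y7 ∨ y5) — ¬y7 is true.
  7. (y5 ∨ y9) — y5 is true.
  8. (y9 ∨ y6) — y6 is true.
  9. (y3 ∨ y5) — y5 is true.
  10. (¬y4 ∨ y2) — y2 is true.
  11. (¬y3 ∨ y4) — ¬y3 is true.
  12. (¬y8 ∨ ¬y7) — ¬y8 is true.
  13. (y4 ∨ ¬y9) — ¬y9 is true.
  14. (y6 ∨ y3) — y6 is true.
  15. (y1 ∨ y5) — y5 is true.
  16. (¬y9 ∨ y1) — ¬y9 is true.
  17. (¬y9 ∨ ¬y7) — ¬y7 is true.
  18. (¬y1 ∨ ¬y7) — ¬y7 is true.
  19. (¬y9 ∨ ¬y2) — ¬y9 is true.
  20. (¬y3 ∨ ¬y7) — ¬y7 is true.
  21. (y3 ∨ ¬y4) — ¬y4 is true.
  22. (¬y3 ∨ y5) — ¬y3 is true.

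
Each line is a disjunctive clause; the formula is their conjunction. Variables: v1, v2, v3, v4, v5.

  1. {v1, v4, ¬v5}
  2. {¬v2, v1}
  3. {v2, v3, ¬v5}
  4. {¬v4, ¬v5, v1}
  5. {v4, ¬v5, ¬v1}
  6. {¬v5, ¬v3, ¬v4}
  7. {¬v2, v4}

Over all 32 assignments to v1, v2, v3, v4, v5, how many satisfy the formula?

Case analysis on v4 and v5:
  v4=1, v5=1: remaining (v1,v2,v3) ∈ {(1,1,0)} — 1.
  v4=1, v5=0: v3 free; 3 ways for (v1,v2) × 2^1 = 6.
  v4=0, v5=1: a clause becomes empty — 0.
  v4=0, v5=0: remaining (v1,v2,v3) ∈ {(0,0,0); (0,0,1); (1,0,0); (1,0,1)} — 4.
Total: 1 + 6 + 0 + 4 = 11.

11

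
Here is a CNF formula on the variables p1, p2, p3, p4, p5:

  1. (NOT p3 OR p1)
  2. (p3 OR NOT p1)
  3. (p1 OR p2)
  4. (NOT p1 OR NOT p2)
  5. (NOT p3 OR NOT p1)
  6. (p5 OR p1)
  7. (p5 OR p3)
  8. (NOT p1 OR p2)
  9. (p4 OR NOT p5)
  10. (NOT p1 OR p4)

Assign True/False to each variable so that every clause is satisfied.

p1=False, p2=True, p3=False, p4=True, p5=True

p4 occurs only positively in the remaining clauses — set p4 = True.
Set p1 = False and propagate.
  then p3 is forced to False.
  then p2 is forced to True.
  then p5 is forced to True.
Every clause has at least one true literal under this assignment.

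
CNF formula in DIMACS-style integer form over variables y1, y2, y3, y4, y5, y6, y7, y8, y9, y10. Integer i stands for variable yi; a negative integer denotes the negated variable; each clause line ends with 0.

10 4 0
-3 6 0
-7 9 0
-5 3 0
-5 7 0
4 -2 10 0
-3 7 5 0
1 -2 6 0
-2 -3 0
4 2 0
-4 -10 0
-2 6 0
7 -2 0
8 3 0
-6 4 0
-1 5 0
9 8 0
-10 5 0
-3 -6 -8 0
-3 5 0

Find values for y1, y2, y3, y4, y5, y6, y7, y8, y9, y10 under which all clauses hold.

y1=0, y2=0, y3=0, y4=1, y5=0, y6=1, y7=0, y8=1, y9=1, y10=0

y9 occurs only positively in the remaining clauses — set y9 = True.
Try y1 = False.
For the remaining variables, y2 = False, y3 = False, y4 = True, y5 = False, y6 = True, y7 = False, y8 = True, y10 = False works.
Every clause has at least one true literal under this assignment.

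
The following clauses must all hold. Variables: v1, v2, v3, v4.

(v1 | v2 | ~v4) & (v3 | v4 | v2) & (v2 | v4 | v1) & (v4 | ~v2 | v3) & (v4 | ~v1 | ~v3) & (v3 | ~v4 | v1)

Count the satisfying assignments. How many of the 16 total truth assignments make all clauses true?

The models are:
  v1=0 v2=1 v3=1 v4=0
  v1=0 v2=1 v3=1 v4=1
  v1=1 v2=0 v3=0 v4=1
  v1=1 v2=0 v3=1 v4=1
  v1=1 v2=1 v3=0 v4=1
  v1=1 v2=1 v3=1 v4=1
Count: 6.

6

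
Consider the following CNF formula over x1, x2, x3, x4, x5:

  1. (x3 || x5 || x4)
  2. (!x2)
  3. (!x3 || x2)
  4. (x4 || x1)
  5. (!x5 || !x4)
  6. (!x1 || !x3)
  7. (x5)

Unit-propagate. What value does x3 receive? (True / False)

(!x2) stands alone — x2 = False.
(!x3 || x2) with x2 = False leaves only !x3, so x3 = False.

False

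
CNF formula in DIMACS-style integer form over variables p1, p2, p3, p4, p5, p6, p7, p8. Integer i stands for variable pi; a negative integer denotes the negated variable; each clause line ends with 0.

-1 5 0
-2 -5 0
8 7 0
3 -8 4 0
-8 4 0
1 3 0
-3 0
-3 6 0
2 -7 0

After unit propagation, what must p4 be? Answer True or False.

(NOT p3) stands alone — p3 = False.
In (p3 OR p1), p3 is now false; p1 must hold, so p1 = True.
In (p5 OR NOT p1), NOT p1 is now false; p5 must hold, so p5 = True.
From (NOT p2 OR NOT p5) and p5 = True: p2 = False.
From (NOT p7 OR p2) and p2 = False: p7 = False.
From (p8 OR p7) and p7 = False: p8 = True.
In (NOT p8 OR p4 OR p3), NOT p8, p3 are now false; p4 must hold, so p4 = True.

True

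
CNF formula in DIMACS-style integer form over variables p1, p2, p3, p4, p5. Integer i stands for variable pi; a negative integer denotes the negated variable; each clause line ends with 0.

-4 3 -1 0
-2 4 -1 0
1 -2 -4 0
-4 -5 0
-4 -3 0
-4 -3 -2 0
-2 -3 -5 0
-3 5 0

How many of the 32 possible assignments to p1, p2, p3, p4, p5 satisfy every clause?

9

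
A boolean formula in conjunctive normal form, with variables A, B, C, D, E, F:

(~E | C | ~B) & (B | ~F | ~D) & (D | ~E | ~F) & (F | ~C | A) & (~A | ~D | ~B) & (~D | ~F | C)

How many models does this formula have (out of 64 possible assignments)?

Split on D, then F.
  D=1, F=1: remaining (A,B,C,E) ∈ {(0,1,1,0); (0,1,1,1)} — 2.
  D=1, F=0: 7 of the 16 assignments to (A,B,C,E) work.
  D=0, F=1: forces E=0; A, B, C free → 2^3 = 8.
  D=0, F=0: 10 of the 16 assignments to (A,B,C,E) work.
Total: 2 + 7 + 8 + 10 = 27.

27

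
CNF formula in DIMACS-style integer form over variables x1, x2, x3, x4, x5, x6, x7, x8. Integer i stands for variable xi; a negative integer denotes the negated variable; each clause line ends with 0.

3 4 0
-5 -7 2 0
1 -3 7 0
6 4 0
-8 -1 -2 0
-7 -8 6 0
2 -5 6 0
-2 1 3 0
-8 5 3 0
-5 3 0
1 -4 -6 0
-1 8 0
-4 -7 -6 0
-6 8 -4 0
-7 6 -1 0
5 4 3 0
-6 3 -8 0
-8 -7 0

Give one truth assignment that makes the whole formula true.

x1 = F, x2 = F, x3 = F, x4 = T, x5 = F, x6 = F, x7 = F, x8 = F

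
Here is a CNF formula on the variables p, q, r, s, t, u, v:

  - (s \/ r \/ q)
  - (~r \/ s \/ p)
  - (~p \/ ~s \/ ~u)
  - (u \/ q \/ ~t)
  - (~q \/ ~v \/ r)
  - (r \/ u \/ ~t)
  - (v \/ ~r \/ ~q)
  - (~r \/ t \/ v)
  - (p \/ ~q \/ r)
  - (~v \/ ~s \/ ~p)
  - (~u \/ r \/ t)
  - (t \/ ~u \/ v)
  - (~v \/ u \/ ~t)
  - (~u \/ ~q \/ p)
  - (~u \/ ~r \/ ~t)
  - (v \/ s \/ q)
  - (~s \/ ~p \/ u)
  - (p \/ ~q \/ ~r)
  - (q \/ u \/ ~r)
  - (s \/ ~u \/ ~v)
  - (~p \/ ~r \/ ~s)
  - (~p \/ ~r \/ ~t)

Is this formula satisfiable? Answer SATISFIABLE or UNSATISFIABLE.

SATISFIABLE

Try p = False.
The remaining clauses are satisfied by q = False, r = True, s = True, t = False, u = True, v = True.
So p = F, q = F, r = T, s = T, t = F, u = T, v = T is a satisfying assignment.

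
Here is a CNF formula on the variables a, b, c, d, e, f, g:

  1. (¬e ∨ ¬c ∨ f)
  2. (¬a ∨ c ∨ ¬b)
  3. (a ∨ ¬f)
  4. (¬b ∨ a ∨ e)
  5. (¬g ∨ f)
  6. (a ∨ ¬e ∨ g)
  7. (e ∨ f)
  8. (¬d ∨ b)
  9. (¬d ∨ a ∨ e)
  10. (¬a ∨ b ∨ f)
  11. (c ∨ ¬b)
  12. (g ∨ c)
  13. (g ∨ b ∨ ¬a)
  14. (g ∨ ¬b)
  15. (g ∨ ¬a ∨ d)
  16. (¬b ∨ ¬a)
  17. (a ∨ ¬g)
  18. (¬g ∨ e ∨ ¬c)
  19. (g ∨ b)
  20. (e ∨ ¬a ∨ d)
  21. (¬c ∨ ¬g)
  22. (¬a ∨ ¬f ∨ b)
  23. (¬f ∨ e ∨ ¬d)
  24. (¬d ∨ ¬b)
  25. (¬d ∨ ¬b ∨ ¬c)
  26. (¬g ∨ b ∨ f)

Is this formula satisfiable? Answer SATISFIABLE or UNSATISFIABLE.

UNSATISFIABLE

b = True:
  propagation gives c=True, g=True; an empty clause results — contradiction.
b = False:
  propagation gives d=False, g=True, f=True, a=True; an empty clause results — contradiction.
Every branch closes, so no satisfying assignment exists.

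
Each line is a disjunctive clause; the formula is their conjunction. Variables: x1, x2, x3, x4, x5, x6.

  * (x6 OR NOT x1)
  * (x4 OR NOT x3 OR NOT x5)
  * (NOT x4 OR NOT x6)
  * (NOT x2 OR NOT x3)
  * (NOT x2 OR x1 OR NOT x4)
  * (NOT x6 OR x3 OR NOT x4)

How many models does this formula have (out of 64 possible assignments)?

19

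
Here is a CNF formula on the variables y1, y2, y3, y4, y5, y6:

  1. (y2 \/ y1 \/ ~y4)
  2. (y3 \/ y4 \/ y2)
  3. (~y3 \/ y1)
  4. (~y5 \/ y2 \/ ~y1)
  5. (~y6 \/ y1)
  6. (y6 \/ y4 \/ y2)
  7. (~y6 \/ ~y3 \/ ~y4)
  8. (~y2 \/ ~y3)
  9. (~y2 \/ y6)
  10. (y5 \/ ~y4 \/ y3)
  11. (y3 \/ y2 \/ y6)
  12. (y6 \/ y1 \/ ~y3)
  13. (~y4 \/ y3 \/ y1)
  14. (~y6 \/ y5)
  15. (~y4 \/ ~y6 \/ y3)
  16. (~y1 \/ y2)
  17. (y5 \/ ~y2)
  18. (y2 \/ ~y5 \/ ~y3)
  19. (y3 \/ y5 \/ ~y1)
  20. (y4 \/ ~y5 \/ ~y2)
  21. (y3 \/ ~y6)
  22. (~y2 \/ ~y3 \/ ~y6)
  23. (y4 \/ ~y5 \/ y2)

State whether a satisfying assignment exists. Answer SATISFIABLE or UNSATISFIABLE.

UNSATISFIABLE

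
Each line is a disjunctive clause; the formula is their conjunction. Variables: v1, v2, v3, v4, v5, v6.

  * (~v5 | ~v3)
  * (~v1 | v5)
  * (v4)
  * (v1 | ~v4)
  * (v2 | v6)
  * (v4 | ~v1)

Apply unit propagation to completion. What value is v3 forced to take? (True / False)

False

Unit clause (v4) sets v4 = True.
(~v4 | v1): since v4 = True, the clause reduces to (v1). v1 = True.
From (~v1 | v5) and v1 = True: v5 = True.
(~v5 | ~v3) with v5 = True leaves only ~v3, so v3 = False.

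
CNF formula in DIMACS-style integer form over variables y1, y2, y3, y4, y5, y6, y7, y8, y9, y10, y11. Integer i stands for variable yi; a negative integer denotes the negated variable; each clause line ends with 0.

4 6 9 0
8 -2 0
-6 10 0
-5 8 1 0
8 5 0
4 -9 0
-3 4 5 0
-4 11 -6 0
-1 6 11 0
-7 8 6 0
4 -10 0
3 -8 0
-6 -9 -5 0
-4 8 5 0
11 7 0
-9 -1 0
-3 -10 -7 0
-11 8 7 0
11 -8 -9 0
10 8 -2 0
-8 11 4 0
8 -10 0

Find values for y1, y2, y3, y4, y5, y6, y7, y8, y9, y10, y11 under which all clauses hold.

y1 = T, y2 = F, y3 = T, y4 = T, y5 = T, y6 = T, y7 = F, y8 = T, y9 = F, y10 = T, y11 = T

Pure literal: y2 appears only negated; assign y2 = False.
Branch on y1: take y1 = True.
  then y9 is forced to False.
For the remaining variables, y3 = True, y4 = True, y5 = True, y6 = True, y7 = False, y8 = True, y10 = True, y11 = True works.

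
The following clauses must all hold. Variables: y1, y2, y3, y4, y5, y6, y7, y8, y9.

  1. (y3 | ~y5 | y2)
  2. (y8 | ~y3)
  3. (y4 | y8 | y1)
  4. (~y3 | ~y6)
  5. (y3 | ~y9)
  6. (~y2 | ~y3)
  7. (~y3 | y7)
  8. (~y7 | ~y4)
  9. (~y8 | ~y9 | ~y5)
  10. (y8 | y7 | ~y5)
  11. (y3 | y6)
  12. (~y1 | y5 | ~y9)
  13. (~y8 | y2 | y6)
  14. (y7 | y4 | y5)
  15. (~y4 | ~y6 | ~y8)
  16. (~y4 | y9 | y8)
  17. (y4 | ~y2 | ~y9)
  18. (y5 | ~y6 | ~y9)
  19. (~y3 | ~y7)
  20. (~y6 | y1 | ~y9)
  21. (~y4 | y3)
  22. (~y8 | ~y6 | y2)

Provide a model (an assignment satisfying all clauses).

y1=True, y2=True, y3=False, y4=False, y5=True, y6=True, y7=True, y8=False, y9=False

Set y1 = True and propagate.
For the remaining variables, y2 = True, y3 = False, y4 = False, y5 = True, y6 = True, y7 = True, y8 = False, y9 = False works.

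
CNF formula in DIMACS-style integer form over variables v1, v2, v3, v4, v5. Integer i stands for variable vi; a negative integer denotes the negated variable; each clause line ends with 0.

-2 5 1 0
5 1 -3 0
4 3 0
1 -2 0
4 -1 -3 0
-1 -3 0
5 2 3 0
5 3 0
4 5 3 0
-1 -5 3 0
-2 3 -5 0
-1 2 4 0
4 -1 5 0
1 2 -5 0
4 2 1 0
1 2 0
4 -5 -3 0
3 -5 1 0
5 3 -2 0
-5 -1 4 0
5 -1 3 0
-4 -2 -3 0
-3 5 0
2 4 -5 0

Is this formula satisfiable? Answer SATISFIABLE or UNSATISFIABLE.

v5 = True:
  v1 = True:
    propagation gives v3=False; an empty clause results — contradiction.
  v1 = False:
    propagation gives v2=False; an empty clause results — contradiction.
v5 = False:
  propagation gives v3=True; an empty clause results — contradiction.
Every branch closes, so no satisfying assignment exists.

UNSATISFIABLE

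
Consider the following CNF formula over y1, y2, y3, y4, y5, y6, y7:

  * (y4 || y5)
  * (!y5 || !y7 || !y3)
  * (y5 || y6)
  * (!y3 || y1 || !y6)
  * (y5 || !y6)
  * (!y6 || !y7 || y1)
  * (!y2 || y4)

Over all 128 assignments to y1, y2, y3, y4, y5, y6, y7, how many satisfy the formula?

30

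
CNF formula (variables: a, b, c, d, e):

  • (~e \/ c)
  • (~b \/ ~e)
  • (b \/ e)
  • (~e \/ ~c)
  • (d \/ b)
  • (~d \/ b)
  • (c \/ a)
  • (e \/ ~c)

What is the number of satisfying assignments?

2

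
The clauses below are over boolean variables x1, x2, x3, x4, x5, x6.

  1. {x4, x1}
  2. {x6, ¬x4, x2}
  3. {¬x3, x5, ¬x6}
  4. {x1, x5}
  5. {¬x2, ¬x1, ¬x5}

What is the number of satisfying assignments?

Split on x1, then x5.
  x1=T, x5=T: x3 free; 3 ways for (x2,x4,x6) × 2^1 = 6.
  x1=T, x5=F: 10 of the 16 assignments to (x2,x3,x4,x6) work.
  x1=F, x5=T: x3 free; 3 ways for (x2,x4,x6) × 2^1 = 6.
  x1=F, x5=F: a clause becomes empty — 0.
Total: 6 + 10 + 6 + 0 = 22.

22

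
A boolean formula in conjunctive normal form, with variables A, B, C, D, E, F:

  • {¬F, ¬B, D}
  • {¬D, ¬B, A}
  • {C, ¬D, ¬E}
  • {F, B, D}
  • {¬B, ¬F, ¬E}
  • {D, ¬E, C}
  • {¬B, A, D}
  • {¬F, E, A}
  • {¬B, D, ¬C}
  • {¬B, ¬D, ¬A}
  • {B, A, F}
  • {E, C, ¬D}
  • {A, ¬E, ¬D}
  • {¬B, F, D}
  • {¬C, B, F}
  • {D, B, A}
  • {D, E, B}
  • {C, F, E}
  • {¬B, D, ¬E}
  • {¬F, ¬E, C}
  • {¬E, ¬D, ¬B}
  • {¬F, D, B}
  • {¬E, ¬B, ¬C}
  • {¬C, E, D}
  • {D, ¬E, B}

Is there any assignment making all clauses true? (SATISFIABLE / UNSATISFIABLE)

SATISFIABLE

Branch on A: take A = True.
The remaining clauses are satisfied by B = False, C = True, D = True, E = True, F = True.
So A = 1, B = 0, C = 1, D = 1, E = 1, F = 1 is a satisfying assignment.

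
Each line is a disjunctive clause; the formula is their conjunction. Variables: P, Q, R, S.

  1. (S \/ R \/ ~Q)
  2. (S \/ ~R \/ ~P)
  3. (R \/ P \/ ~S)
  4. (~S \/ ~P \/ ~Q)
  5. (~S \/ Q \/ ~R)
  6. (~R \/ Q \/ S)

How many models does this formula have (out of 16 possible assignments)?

5

The models are:
  P=F Q=F R=F S=F
  P=F Q=T R=T S=F
  P=F Q=T R=T S=T
  P=T Q=F R=F S=F
  P=T Q=F R=F S=T
Count: 5.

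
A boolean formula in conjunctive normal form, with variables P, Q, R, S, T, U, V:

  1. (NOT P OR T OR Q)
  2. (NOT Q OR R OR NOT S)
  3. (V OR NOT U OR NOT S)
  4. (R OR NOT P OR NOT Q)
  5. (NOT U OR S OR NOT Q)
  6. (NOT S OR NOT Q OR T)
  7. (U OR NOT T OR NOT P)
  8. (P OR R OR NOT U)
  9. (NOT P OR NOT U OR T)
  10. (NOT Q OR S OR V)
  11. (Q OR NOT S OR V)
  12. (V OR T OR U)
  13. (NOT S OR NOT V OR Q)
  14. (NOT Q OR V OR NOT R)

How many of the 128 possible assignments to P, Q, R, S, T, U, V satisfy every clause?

Split on Q, then S.
  Q=1, S=1: remaining (P,R,T,U,V) ∈ {(0,1,1,0,1); (0,1,1,1,1); (1,1,1,1,1)} — 3.
  Q=1, S=0: 5 of the 32 assignments to (P,R,T,U,V) work.
  Q=0, S=1: a clause becomes empty — 0.
  Q=0, S=0: 14 of the 32 assignments to (P,R,T,U,V) work.
Total: 3 + 5 + 0 + 14 = 22.

22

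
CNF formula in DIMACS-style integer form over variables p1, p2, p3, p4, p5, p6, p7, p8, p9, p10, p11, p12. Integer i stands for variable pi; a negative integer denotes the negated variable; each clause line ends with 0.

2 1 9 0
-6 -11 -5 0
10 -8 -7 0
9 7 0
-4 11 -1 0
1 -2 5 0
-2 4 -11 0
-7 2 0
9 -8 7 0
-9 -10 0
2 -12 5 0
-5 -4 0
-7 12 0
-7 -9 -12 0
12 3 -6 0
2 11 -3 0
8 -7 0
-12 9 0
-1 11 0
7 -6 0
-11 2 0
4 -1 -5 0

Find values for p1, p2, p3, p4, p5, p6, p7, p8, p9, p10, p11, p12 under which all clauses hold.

p1=1, p2=1, p3=1, p4=1, p5=0, p6=0, p7=0, p8=0, p9=1, p10=0, p11=1, p12=1

p6 occurs only negated in the remaining clauses — set p6 = False.
Set p1 = True and propagate.
  then p11 is forced to True.
  then p2 is forced to True.
  then p4 is forced to True.
  then p5 is forced to False.
Try p7 = False.
  then p9 is forced to True.
  then p10 is forced to False.
p3, p8, p12 are now unconstrained; take p3 = True, p8 = False, p12 = True.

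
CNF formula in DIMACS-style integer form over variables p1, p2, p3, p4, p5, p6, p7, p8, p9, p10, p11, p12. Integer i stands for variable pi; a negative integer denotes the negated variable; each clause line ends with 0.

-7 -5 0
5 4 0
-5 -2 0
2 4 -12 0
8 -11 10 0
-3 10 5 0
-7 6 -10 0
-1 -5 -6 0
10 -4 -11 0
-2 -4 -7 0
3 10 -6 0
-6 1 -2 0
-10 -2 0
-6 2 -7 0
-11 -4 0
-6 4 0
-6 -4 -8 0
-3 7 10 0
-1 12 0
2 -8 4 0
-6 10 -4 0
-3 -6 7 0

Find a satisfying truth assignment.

p1 = F, p2 = F, p3 = F, p4 = F, p5 = T, p6 = F, p7 = F, p8 = F, p9 = F, p10 = F, p11 = F, p12 = F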